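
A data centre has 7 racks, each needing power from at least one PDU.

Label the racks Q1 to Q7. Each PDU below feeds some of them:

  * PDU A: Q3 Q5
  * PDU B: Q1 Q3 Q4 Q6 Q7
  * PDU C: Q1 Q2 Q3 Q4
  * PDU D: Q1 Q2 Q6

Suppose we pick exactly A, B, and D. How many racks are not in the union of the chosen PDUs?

0

Union of A, B, D = {Q1, Q2, Q3, Q4, Q5, Q6, Q7} — that's every rack, so 0 are uncovered.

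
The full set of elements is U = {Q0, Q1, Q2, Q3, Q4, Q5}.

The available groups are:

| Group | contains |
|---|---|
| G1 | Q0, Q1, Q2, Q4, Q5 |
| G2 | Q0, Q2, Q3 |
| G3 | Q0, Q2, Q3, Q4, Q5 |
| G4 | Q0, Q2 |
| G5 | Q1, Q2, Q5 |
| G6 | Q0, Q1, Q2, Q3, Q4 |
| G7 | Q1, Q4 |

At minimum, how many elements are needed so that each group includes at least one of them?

The 2 elements {Q2, Q4} hit every group.
The groups G2, G7 are pairwise disjoint, so any hitting set needs a separate element for each — at least 2. Hence 2 is optimal.

2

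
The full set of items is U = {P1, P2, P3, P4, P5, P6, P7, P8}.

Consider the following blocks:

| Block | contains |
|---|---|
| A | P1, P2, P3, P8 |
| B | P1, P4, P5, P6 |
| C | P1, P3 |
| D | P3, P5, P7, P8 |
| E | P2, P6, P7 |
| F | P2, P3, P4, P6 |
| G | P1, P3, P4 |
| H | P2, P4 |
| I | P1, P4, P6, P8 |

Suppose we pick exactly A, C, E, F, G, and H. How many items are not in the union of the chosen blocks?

1

Union of A, C, E, F, G, H = {P1, P2, P3, P4, P6, P7, P8}.
Not covered: P5 — 1 item.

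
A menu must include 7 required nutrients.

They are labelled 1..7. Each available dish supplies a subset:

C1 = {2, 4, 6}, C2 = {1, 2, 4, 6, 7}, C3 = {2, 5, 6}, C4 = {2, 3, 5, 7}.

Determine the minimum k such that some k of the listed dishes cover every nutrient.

C2 and C4 together: C2 ∪ C4 = {1, 2, 3, 4, 5, 6, 7} — every nutrient is covered.
No single dish has all 7 nutrients (the largest, C2, has 5), so 2 is optimal.

2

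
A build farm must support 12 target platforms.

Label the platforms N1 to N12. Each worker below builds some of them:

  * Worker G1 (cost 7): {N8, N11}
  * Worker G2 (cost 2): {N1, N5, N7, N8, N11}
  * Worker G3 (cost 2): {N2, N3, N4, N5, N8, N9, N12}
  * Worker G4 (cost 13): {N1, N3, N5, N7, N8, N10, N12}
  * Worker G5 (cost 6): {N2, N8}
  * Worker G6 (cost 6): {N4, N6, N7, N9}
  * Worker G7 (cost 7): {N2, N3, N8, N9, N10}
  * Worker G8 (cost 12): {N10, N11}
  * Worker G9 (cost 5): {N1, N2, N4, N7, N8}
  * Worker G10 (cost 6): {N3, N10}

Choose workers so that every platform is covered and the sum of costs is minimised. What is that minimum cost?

G2, G3, G6, G10 together cover every platform (G2 ∪ G3 ∪ G6 ∪ G10 = {N1, N2, N3, N4, N5, N6, N7, N8, N9, N10, N11, N12}); total cost 2 + 2 + 6 + 6 = 16.
No covering selection has total cost below 16.

16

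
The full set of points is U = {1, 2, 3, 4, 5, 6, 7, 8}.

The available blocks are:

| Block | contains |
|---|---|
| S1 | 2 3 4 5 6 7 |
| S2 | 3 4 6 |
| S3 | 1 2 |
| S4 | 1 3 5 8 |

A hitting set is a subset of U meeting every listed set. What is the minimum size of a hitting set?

2

H = {1, 6} meets every block (each contains at least one member of H), and |H| = 2.
The blocks S2, S3 are pairwise disjoint, so any hitting set needs a separate point for each — at least 2. Hence 2 is optimal.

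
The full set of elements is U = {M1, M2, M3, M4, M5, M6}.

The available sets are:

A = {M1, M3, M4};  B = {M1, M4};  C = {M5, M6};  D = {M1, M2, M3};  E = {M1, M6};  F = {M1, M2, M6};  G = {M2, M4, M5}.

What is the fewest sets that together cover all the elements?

3

C, D, and G cover everything between them: the union {M1, M2, M3, M4, M5, M6} is all of U.
No 2 of the 7 sets cover everything (all 21 combinations miss at least one element), so 3 is optimal.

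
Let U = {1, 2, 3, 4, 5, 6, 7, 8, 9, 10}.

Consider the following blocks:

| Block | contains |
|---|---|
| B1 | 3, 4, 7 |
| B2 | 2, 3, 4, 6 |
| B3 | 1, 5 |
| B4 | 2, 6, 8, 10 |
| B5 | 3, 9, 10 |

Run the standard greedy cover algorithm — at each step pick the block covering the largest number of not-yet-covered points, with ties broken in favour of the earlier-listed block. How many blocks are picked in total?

5

Greedy: pick B2 (covers 4 new) → pick B3 (covers 2 new) → pick B4 (covers 2 new) → pick B1 (covers 1 new) → pick B5 (covers 1 new). Total picks: 5.
(The true minimum cover uses only 4 blocks, so greedy is not optimal here.)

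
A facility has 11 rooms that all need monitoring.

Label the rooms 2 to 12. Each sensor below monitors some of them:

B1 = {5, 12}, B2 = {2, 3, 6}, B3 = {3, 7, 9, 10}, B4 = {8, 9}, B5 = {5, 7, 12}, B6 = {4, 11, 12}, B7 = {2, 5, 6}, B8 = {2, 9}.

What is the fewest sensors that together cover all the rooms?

4

Take {B3, B4, B6, B7}. Their union is {2, 3, 4, 5, 6, 7, 8, 9, 10, 11, 12}, which is all 11 rooms.
Only B4 contains 8, so B4 is forced; the remaining 9 rooms need at least 3 more sensors (each remaining sensor adds at most 3) — so at least 4 sensors are needed, and 4 is optimal.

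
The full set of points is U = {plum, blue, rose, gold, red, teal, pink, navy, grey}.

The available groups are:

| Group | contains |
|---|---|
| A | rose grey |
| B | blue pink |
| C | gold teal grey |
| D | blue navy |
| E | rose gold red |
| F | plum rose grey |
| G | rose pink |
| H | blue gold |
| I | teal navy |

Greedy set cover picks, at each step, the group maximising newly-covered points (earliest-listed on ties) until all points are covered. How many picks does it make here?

5

Greedy: pick C (covers 3 new) → pick B (covers 2 new) → pick E (covers 2 new) → pick D (covers 1 new) → pick F (covers 1 new). Total picks: 5.
(The true minimum cover uses only 4 groups, so greedy is not optimal here.)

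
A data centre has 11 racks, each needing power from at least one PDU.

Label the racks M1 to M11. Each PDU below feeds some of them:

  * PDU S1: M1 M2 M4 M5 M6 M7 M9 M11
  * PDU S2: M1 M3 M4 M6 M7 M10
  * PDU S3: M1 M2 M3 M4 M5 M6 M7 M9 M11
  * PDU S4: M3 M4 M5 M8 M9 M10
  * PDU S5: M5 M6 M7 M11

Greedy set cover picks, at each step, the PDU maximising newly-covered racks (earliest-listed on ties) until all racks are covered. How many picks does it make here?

Greedy: pick S3 (covers 9 new) → pick S4 (covers 2 new). Total picks: 2.

2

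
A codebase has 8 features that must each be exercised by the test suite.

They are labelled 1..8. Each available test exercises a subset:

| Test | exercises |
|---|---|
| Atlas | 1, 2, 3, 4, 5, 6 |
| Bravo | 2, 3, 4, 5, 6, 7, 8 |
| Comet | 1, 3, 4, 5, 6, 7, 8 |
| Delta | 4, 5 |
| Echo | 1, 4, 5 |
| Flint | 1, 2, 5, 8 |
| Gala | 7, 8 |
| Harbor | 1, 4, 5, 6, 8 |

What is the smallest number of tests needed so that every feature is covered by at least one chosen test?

Take {Bravo, Flint}. Their union is {1, 2, 3, 4, 5, 6, 7, 8}, which is all 8 features.
No single test has all 8 features (the largest, Bravo, has 7), so 2 is optimal.

2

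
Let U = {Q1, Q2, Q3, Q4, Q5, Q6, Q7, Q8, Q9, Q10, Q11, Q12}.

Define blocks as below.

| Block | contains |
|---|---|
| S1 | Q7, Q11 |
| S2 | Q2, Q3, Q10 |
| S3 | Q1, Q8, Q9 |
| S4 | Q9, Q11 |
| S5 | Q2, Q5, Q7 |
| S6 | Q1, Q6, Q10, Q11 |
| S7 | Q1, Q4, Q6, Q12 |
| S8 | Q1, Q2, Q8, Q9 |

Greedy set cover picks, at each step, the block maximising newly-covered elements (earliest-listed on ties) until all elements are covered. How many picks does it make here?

Greedy: pick S6 (covers 4 new) → pick S5 (covers 3 new) → pick S3 (covers 2 new) → pick S7 (covers 2 new) → pick S2 (covers 1 new). Total picks: 5.

5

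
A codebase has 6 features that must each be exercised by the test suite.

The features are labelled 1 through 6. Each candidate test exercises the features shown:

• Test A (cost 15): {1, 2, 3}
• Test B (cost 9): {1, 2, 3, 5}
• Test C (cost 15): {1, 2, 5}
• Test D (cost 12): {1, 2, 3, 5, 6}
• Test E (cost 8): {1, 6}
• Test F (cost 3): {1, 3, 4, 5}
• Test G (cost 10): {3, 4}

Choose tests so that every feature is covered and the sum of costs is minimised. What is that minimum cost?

D, F together cover every feature (D ∪ F = {1, 2, 3, 4, 5, 6}); total cost 12 + 3 = 15.
No covering selection has total cost below 15.

15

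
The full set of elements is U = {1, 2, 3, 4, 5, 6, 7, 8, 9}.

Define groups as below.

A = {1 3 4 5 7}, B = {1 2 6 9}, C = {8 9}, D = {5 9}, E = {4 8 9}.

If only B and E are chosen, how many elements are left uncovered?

Union of B, E = {1, 2, 4, 6, 8, 9}.
Not covered: 3, 5, 7 — 3 elements.

3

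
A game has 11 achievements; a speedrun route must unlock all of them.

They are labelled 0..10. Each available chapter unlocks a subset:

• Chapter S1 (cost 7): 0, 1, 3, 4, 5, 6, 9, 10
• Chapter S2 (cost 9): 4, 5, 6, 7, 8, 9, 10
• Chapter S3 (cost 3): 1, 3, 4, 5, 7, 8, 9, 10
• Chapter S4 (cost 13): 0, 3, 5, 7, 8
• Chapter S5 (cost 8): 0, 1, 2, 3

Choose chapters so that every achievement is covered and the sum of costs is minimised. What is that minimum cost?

S2, S5 together cover every achievement (S2 ∪ S5 = {0, 1, 2, 3, 4, 5, 6, 7, 8, 9, 10}); total cost 9 + 8 = 17.
The greedy pick S3, S1, S5 costs 18; no covering selection beats 17.

17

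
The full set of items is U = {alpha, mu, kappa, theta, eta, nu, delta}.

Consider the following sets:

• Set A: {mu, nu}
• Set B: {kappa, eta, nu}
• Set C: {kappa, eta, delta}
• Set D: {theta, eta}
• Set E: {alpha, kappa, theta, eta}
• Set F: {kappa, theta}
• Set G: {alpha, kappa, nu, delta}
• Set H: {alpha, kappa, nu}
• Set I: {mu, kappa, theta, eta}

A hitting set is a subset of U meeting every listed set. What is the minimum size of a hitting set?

T = {theta, eta, nu} meets every set (each contains at least one member of T), and |T| = 3.
No choice of 2 items meets every set, so 3 is the minimum.

3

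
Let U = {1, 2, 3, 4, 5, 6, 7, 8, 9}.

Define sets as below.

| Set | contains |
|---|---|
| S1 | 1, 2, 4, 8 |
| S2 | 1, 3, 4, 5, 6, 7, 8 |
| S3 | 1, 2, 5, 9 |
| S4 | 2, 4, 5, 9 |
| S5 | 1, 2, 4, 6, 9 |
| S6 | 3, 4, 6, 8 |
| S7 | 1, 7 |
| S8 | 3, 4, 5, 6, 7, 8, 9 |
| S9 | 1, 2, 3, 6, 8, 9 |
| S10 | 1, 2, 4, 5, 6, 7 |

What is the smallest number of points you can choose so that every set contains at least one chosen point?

2

Take H = {1, 4}. Each listed set contains at least one of these, so H is a hitting set of size 2.
The sets S3, S6 are pairwise disjoint, so any hitting set needs a separate point for each — at least 2. Hence 2 is optimal.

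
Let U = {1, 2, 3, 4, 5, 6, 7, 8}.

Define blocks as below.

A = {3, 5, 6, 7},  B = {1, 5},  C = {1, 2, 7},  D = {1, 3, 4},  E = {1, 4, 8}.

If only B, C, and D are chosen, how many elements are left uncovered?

Union of B, C, D = {1, 2, 3, 4, 5, 7}.
Not covered: 6, 8 — 2 elements.

2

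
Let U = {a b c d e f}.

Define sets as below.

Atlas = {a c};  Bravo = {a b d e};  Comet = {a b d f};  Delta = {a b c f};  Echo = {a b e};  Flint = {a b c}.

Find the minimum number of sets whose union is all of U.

2

Bravo and Delta cover everything between them: the union {a, b, c, d, e, f} is all of U.
No single set has all 6 elements (the largest, Bravo, has 4), so 2 is optimal.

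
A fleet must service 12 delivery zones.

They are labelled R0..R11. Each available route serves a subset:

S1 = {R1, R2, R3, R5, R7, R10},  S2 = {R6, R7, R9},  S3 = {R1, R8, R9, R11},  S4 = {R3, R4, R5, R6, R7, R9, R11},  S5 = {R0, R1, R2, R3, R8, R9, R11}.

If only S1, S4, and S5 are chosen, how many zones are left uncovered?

Union of S1, S4, S5 = {R0, R1, R2, R3, R4, R5, R6, R7, R8, R9, R10, R11} — that's every zone, so 0 are uncovered.

0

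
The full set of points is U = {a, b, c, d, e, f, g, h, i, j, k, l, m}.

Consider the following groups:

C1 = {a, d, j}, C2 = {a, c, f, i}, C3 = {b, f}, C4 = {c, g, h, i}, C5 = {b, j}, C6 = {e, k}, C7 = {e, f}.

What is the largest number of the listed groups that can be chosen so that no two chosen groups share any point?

C1, C3, C4, C6 are pairwise disjoint (C1={a,d,j}; C3={b,f}; C4={c,g,h,i}; C6={e,k}).
Every remaining group overlaps one of these, and no 5 of the listed groups are pairwise disjoint, so 4 is the maximum.

4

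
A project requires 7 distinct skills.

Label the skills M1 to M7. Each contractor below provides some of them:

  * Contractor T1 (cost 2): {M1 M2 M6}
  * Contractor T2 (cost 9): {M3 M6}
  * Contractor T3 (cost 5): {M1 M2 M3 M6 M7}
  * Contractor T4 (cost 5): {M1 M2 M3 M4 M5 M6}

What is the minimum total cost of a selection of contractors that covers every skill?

10

T3, T4 together cover every skill (T3 ∪ T4 = {M1, M2, M3, M4, M5, M6, M7}); total cost 5 + 5 = 10.
The greedy pick T1, T4, T3 costs 12; no covering selection beats 10.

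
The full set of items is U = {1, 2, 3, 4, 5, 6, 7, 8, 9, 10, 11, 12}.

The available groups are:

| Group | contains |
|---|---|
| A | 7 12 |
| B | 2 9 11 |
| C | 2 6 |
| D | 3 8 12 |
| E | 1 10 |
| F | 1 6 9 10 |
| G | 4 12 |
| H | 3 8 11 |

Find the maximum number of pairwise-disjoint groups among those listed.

A, C, E, H are pairwise disjoint (A={7,12}; C={2,6}; E={1,10}; H={3,8,11}).
Every remaining group overlaps one of these, and no 5 of the listed groups are pairwise disjoint, so 4 is the maximum.

4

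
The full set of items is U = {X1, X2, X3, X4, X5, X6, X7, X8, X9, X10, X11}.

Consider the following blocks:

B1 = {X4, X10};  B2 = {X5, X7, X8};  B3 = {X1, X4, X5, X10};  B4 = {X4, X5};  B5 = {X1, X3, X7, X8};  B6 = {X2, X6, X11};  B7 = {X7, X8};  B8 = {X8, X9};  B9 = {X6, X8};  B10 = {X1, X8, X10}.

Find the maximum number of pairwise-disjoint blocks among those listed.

B1, B6, B8 are pairwise disjoint (B1={X4,X10}; B6={X2,X6,X11}; B8={X8,X9}).
Every remaining block overlaps one of these, and no 4 of the listed blocks are pairwise disjoint, so 3 is the maximum.

3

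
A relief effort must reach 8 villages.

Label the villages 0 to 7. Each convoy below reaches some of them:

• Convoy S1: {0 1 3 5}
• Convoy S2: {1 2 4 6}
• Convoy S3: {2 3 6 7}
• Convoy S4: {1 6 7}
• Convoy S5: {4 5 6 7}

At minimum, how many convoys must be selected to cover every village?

3

Take {S1, S2, S4}. Their union is {0, 1, 2, 3, 4, 5, 6, 7}, which is all 8 villages.
Only S1 contains 0, so S1 is forced; the remaining 4 villages need at least 2 more convoys (each remaining convoy adds at most 3) — so at least 3 convoys are needed, and 3 is optimal.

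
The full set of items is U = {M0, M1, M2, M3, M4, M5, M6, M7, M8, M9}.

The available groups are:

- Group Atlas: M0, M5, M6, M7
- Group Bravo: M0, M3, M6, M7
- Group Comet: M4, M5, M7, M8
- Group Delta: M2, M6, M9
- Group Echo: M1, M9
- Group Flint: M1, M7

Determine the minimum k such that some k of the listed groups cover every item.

4

Take {Bravo, Comet, Delta, Echo}. Their union is {M0, M1, M2, M3, M4, M5, M6, M7, M8, M9}, which is all 10 items.
No 3 of the 6 groups cover everything (all 20 combinations miss at least one item), so 4 is optimal.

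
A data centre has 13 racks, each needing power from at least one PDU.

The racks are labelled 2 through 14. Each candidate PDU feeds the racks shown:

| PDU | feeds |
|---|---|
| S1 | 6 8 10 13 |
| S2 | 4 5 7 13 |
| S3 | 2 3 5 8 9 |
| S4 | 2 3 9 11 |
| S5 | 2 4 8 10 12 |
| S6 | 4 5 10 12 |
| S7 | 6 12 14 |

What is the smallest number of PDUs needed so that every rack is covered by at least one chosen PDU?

Take {S2, S4, S5, S7}. Their union is {2, 3, 4, 5, 6, 7, 8, 9, 10, 11, 12, 13, 14}, which is all 13 racks.
Only S2 contains 7, so S2 is forced; the remaining 9 racks need at least 3 more PDUs (each remaining PDU adds at most 4) — so at least 4 PDUs are needed, and 4 is optimal.

4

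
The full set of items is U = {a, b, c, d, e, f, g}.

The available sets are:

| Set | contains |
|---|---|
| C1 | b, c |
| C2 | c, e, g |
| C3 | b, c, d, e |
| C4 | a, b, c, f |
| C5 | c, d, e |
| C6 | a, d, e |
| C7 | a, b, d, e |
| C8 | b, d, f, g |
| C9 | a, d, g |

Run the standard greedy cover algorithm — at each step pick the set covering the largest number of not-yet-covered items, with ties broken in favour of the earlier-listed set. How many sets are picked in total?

Greedy: pick C3 (covers 4 new) → pick C4 (covers 2 new) → pick C2 (covers 1 new). Total picks: 3.

3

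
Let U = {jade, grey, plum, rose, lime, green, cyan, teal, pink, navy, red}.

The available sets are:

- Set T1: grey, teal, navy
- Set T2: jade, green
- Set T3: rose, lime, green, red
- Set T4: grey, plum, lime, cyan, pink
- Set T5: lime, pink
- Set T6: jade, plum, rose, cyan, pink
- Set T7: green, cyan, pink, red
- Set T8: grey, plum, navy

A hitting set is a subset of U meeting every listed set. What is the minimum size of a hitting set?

Take H = {green, pink, navy}. Each listed set contains at least one of these, so H is a hitting set of size 3.
The sets T2, T5, T8 are pairwise disjoint, so any hitting set needs a separate item for each — at least 3. Hence 3 is optimal.

3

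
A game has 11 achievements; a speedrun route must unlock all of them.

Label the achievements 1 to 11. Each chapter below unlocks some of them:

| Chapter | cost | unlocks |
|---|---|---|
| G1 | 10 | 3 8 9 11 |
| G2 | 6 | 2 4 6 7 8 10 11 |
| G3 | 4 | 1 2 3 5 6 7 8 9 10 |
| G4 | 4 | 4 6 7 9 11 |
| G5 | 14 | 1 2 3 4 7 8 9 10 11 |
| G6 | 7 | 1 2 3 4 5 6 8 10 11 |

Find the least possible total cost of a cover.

8

G3, G4 together cover every achievement (G3 ∪ G4 = {1, 2, 3, 4, 5, 6, 7, 8, 9, 10, 11}); total cost 4 + 4 = 8.
No covering selection has total cost below 8.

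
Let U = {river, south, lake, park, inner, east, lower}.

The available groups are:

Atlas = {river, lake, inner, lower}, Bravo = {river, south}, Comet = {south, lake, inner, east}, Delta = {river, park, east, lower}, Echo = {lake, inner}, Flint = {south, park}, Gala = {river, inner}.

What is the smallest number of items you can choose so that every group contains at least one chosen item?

H = {south, inner, east} meets every group (each contains at least one member of H), and |H| = 3.
No choice of 2 items meets every group, so 3 is the minimum.

3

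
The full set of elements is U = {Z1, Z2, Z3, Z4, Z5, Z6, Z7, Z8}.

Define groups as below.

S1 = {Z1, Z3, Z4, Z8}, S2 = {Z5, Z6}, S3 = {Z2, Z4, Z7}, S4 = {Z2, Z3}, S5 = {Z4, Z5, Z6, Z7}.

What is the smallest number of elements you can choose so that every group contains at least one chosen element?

The 3 elements {Z2, Z4, Z5} hit every group.
No choice of 2 elements meets every group, so 3 is the minimum.

3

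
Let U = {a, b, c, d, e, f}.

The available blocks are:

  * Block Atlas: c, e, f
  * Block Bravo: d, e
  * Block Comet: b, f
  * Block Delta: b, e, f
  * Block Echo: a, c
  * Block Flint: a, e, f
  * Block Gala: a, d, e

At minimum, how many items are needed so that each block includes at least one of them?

3

Take H = {c, d, f}. Each listed block contains at least one of these, so H is a hitting set of size 3.
The blocks Bravo, Comet, Echo are pairwise disjoint, so any hitting set needs a separate item for each — at least 3. Hence 3 is optimal.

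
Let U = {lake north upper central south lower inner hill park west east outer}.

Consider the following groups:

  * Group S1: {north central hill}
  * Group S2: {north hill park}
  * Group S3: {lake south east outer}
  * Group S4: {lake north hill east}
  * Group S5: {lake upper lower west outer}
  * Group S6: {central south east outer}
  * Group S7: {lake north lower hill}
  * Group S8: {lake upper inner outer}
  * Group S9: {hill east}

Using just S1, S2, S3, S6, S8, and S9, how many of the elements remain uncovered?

Union of S1, S2, S3, S6, S8, S9 = {lake, north, upper, central, south, inner, hill, park, east, outer}.
Not covered: lower, west — 2 elements.

2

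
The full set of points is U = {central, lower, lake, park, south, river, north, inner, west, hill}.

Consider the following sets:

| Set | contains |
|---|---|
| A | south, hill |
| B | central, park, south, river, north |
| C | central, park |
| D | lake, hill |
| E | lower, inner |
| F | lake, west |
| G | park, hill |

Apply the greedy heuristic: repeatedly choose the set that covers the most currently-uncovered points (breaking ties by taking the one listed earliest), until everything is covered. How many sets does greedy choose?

Greedy: pick B (covers 5 new) → pick D (covers 2 new) → pick E (covers 2 new) → pick F (covers 1 new). Total picks: 4.

4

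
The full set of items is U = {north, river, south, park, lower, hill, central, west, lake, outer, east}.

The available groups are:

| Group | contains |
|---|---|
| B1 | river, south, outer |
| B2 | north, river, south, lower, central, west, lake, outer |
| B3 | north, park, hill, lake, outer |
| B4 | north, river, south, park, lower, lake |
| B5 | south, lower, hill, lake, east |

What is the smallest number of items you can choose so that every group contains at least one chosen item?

H = {south, hill} meets every group (each contains at least one member of H), and |H| = 2.
No single item lies in every group, so at least 2 are needed and 2 is optimal.

2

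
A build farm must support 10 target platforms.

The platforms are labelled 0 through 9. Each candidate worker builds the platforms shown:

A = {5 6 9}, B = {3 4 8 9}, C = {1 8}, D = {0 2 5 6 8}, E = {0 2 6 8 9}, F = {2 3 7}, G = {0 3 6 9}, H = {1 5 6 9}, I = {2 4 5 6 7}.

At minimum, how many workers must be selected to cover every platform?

3

C and G and I together: C ∪ G ∪ I = {0, 1, 2, 3, 4, 5, 6, 7, 8, 9} — every platform is covered.
No 2 of the 9 workers cover everything (all 36 combinations miss at least one platform), so 3 is optimal.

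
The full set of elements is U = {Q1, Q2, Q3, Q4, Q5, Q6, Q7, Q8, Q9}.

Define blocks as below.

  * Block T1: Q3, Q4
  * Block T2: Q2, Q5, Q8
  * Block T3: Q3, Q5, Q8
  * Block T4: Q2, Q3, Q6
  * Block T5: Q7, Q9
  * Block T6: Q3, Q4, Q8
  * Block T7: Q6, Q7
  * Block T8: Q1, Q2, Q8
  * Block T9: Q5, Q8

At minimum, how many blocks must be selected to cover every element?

5

T3, T4, T5, T6, and T8 cover everything between them: the union {Q1, Q2, Q3, Q4, Q5, Q6, Q7, Q8, Q9} is all of U.
No 4 of the 9 blocks cover everything (all 126 combinations miss at least one element), so 5 is optimal.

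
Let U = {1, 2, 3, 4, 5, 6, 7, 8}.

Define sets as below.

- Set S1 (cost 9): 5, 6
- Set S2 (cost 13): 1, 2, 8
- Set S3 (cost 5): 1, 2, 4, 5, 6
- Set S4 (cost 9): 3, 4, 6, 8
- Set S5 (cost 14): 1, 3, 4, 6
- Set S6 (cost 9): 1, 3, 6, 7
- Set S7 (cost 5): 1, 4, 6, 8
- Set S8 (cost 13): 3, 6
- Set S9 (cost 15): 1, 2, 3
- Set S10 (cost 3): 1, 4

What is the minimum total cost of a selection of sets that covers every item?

19

S3, S6, S7 together cover every item (S3 ∪ S6 ∪ S7 = {1, 2, 3, 4, 5, 6, 7, 8}); total cost 5 + 9 + 5 = 19.
The greedy pick S3, S4, S6 costs 23; no covering selection beats 19.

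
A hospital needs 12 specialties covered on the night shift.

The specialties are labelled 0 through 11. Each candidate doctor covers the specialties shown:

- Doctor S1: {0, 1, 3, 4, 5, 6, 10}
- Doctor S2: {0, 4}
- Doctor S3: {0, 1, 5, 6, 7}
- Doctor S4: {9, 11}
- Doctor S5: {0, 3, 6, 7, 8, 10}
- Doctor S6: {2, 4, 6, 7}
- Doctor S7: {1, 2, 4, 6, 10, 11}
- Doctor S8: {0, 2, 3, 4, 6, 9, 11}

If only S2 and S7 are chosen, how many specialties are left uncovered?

Union of S2, S7 = {0, 1, 2, 4, 6, 10, 11}.
Not covered: 3, 5, 7, 8, 9 — 5 specialties.

5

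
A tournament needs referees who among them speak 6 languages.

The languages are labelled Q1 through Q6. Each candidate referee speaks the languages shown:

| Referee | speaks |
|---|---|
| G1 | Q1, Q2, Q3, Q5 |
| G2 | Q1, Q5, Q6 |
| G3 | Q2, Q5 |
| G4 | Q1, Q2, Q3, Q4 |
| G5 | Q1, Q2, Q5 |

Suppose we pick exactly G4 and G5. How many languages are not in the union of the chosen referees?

1

Union of G4, G5 = {Q1, Q2, Q3, Q4, Q5}.
Not covered: Q6 — 1 language.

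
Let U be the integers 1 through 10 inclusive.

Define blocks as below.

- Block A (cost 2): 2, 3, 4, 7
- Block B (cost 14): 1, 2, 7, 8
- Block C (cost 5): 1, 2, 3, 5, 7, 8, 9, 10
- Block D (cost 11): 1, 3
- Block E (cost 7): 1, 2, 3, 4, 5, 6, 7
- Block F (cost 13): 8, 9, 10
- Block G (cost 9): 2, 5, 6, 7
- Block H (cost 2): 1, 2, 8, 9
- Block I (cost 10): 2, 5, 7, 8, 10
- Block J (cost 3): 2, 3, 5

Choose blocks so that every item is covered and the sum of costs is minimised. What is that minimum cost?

C, E together cover every item (C ∪ E = {1, 2, 3, 4, 5, 6, 7, 8, 9, 10}); total cost 5 + 7 = 12.
The greedy pick A, H, C, E costs 16; no covering selection beats 12.

12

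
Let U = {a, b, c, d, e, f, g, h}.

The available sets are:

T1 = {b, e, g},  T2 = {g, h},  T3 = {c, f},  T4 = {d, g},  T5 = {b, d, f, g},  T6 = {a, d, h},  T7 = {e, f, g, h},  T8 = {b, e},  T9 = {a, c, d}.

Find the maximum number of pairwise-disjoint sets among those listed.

T2, T3, T8 are pairwise disjoint (T2={g,h}; T3={c,f}; T8={b,e}).
Every remaining set overlaps one of these, and no 4 of the listed sets are pairwise disjoint, so 3 is the maximum.

3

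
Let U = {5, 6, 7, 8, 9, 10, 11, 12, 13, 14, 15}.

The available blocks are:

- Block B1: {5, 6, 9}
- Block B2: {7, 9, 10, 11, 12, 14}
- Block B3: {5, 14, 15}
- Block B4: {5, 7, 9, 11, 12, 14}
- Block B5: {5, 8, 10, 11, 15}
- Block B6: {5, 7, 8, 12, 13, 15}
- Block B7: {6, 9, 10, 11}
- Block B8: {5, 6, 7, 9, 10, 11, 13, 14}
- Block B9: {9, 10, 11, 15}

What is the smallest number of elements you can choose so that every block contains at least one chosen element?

2

H = {5, 9} meets every block (each contains at least one member of H), and |H| = 2.
The blocks B3, B7 are pairwise disjoint, so any hitting set needs a separate element for each — at least 2. Hence 2 is optimal.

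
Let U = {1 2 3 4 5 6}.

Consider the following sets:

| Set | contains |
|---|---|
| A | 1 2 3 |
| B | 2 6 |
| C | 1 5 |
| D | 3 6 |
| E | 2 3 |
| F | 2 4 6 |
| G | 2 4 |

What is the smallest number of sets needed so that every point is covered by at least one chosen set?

3

C and D and F together: C ∪ D ∪ F = {1, 2, 3, 4, 5, 6} — every point is covered.
Only C contains 5, so C is forced; the remaining 4 points need at least 2 more sets (each remaining set adds at most 3) — so at least 3 sets are needed, and 3 is optimal.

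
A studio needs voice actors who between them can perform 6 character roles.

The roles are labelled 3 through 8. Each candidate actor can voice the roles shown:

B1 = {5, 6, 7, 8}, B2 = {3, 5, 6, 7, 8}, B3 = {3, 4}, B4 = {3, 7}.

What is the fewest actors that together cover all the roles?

2

Take {B1, B3}. Their union is {3, 4, 5, 6, 7, 8}, which is all 6 roles.
No single actor has all 6 roles (the largest, B2, has 5), so 2 is optimal.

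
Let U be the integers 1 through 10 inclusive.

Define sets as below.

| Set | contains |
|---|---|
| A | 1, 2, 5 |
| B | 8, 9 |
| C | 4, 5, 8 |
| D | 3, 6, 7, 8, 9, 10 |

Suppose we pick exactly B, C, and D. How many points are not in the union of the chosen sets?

Union of B, C, D = {3, 4, 5, 6, 7, 8, 9, 10}.
Not covered: 1, 2 — 2 points.

2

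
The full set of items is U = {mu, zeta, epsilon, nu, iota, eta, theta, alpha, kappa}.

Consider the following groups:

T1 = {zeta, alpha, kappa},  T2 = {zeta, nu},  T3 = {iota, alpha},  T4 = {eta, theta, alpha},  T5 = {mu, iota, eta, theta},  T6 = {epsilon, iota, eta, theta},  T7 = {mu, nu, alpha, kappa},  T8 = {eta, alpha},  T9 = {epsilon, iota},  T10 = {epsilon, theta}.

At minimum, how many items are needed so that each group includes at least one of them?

4

H = {mu, epsilon, nu, alpha} meets every group (each contains at least one member of H), and |H| = 4.
No choice of 3 items meets every group, so 4 is the minimum.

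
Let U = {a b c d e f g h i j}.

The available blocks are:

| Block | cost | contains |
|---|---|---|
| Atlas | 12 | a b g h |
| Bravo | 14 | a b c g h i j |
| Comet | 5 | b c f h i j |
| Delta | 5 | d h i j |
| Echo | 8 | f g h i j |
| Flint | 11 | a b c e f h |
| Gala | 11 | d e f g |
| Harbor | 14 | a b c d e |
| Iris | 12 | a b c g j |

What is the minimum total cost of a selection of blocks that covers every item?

22

Echo, Harbor together cover every item (Echo ∪ Harbor = {a, b, c, d, e, f, g, h, i, j}); total cost 8 + 14 = 22.
The greedy pick Comet, Gala, Flint costs 27; no covering selection beats 22.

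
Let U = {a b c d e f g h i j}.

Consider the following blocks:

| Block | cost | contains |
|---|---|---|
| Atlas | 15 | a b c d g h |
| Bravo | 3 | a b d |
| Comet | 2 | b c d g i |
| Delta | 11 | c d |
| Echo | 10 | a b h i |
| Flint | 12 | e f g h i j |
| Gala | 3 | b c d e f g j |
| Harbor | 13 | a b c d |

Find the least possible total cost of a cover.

Echo, Gala together cover every item (Echo ∪ Gala = {a, b, c, d, e, f, g, h, i, j}); total cost 10 + 3 = 13.
The greedy pick Comet, Gala, Bravo, Echo costs 18; no covering selection beats 13.

13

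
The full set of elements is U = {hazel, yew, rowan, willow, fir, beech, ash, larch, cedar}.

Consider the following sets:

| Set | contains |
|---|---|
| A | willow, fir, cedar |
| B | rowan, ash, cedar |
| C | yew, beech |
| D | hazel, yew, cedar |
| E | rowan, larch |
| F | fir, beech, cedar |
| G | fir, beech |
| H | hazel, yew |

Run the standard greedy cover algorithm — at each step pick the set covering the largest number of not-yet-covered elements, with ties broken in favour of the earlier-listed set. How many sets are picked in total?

Greedy: pick A (covers 3 new) → pick B (covers 2 new) → pick C (covers 2 new) → pick D (covers 1 new) → pick E (covers 1 new). Total picks: 5.

5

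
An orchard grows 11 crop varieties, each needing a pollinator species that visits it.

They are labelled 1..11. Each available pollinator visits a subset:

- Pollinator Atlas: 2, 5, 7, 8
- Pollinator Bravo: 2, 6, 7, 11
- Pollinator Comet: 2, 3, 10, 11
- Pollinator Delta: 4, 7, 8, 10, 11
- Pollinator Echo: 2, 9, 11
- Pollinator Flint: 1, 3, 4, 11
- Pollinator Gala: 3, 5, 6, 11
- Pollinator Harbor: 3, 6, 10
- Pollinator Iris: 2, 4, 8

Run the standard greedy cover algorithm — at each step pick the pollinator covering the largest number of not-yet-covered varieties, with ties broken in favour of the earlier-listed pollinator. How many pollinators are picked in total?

4

Greedy: pick Delta (covers 5 new) → pick Gala (covers 3 new) → pick Echo (covers 2 new) → pick Flint (covers 1 new). Total picks: 4.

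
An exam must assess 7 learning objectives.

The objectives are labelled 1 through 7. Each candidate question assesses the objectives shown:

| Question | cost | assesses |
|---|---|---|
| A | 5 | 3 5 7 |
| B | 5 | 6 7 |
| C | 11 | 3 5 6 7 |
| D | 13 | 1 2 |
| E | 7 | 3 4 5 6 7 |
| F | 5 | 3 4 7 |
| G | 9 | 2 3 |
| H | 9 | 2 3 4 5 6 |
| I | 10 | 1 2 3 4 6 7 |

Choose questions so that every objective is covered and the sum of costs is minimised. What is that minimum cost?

15

A, I together cover every objective (A ∪ I = {1, 2, 3, 4, 5, 6, 7}); total cost 5 + 10 = 15.
The greedy pick E, I costs 17; no covering selection beats 15.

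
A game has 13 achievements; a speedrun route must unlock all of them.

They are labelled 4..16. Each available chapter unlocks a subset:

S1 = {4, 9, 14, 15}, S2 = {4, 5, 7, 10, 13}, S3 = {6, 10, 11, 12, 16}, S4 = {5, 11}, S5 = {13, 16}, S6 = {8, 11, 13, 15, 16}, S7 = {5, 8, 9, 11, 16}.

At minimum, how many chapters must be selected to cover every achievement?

Take {S1, S2, S3, S6}. Their union is {4, 5, 6, 7, 8, 9, 10, 11, 12, 13, 14, 15, 16}, which is all 13 achievements.
No 3 of the 7 chapters cover everything (all 35 combinations miss at least one achievement), so 4 is optimal.

4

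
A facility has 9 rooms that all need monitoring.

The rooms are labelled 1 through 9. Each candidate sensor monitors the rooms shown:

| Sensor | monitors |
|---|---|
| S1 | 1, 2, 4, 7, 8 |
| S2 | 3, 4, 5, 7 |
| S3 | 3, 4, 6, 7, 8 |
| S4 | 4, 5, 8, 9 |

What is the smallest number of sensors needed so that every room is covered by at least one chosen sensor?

Take {S1, S3, S4}. Their union is {1, 2, 3, 4, 5, 6, 7, 8, 9}, which is all 9 rooms.
Only S1 contains 1, so S1 is forced; the remaining 4 rooms need at least 2 more sensors (each remaining sensor adds at most 2) — so at least 3 sensors are needed, and 3 is optimal.

3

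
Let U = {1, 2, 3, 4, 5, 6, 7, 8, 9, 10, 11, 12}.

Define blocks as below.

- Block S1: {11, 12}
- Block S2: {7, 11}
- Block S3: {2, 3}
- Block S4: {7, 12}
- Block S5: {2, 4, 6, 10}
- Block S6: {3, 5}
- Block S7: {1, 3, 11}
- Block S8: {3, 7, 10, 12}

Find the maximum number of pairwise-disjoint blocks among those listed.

S1, S5, S6 are pairwise disjoint (S1={11,12}; S5={2,4,6,10}; S6={3,5}).
Every remaining block overlaps one of these, and no 4 of the listed blocks are pairwise disjoint, so 3 is the maximum.

3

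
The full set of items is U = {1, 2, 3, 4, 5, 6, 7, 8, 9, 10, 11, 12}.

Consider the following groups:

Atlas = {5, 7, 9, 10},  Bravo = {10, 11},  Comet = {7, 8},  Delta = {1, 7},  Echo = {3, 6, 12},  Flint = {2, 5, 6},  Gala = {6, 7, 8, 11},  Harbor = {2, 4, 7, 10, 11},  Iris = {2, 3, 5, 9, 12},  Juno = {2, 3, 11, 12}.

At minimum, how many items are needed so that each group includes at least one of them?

4

H = {2, 3, 7, 10} meets every group (each contains at least one member of H), and |H| = 4.
No choice of 3 items meets every group, so 4 is the minimum.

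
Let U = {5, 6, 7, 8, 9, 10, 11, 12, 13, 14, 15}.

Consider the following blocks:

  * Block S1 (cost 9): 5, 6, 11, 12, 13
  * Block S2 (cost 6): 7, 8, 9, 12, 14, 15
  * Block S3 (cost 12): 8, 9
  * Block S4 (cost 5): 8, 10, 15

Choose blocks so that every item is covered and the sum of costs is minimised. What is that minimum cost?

20

S1, S2, S4 together cover every item (S1 ∪ S2 ∪ S4 = {5, 6, 7, 8, 9, 10, 11, 12, 13, 14, 15}); total cost 9 + 6 + 5 = 20.
No covering selection has total cost below 20.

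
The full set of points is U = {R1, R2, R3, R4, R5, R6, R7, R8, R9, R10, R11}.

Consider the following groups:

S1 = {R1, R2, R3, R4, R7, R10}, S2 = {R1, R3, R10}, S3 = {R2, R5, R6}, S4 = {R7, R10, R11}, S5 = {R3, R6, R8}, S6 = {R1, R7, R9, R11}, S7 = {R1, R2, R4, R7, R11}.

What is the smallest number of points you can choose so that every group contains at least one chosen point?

3

The 3 points {R6, R10, R11} hit every group.
No choice of 2 points meets every group, so 3 is the minimum.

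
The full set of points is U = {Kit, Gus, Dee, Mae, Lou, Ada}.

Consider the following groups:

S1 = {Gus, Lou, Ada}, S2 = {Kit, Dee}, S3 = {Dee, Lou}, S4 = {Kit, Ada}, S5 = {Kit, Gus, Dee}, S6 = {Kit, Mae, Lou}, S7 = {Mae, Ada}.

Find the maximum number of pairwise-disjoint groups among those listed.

2

S3, S7 are pairwise disjoint (S3={Dee,Lou}; S7={Mae,Ada}).
Every remaining group overlaps one of these, and no 3 of the listed groups are pairwise disjoint, so 2 is the maximum.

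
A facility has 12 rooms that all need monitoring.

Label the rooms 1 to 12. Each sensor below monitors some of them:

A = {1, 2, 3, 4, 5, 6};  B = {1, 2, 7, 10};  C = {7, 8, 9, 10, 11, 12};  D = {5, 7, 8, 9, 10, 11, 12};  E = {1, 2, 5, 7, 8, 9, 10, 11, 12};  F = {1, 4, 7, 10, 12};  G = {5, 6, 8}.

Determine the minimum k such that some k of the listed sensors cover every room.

2

Take {A, C}. Their union is {1, 2, 3, 4, 5, 6, 7, 8, 9, 10, 11, 12}, which is all 12 rooms.
No single sensor has all 12 rooms (the largest, E, has 9), so 2 is optimal.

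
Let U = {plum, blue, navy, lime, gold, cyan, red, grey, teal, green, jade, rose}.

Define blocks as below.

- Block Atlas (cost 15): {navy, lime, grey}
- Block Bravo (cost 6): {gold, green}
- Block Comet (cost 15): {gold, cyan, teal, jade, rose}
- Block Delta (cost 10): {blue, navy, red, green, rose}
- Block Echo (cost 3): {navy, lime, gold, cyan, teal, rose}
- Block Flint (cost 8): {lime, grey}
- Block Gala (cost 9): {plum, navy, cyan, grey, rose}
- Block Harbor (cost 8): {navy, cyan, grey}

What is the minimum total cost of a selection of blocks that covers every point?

Comet, Delta, Echo, Gala together cover every point (Comet ∪ Delta ∪ Echo ∪ Gala = {plum, blue, navy, lime, gold, cyan, red, grey, teal, green, jade, rose}); total cost 15 + 10 + 3 + 9 = 37.
No covering selection has total cost below 37.

37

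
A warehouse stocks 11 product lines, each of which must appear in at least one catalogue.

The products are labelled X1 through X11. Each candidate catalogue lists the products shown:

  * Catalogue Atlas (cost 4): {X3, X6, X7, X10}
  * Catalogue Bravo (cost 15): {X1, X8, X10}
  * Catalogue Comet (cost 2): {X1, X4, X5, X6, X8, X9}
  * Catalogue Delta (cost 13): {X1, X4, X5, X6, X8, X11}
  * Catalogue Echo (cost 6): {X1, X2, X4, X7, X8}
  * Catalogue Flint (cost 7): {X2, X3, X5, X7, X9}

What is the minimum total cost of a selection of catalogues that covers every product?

Atlas, Delta, Flint together cover every product (Atlas ∪ Delta ∪ Flint = {X1, X2, X3, X4, X5, X6, X7, X8, X9, X10, X11}); total cost 4 + 13 + 7 = 24.
The greedy pick Comet, Atlas, Echo, Delta costs 25; no covering selection beats 24.

24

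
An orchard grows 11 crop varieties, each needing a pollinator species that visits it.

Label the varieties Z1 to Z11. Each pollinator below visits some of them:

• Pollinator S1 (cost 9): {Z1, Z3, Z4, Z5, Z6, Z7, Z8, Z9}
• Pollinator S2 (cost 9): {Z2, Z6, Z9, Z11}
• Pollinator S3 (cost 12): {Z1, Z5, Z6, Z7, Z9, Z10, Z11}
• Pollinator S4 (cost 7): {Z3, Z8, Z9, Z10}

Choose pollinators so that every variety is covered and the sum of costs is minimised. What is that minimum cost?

25

S1, S2, S4 together cover every variety (S1 ∪ S2 ∪ S4 = {Z1, Z2, Z3, Z4, Z5, Z6, Z7, Z8, Z9, Z10, Z11}); total cost 9 + 9 + 7 = 25.
No covering selection has total cost below 25.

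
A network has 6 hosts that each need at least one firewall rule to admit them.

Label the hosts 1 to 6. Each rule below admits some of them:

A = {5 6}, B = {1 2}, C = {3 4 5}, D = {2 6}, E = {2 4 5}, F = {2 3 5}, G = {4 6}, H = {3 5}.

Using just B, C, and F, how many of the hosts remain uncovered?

1

Union of B, C, F = {1, 2, 3, 4, 5}.
Not covered: 6 — 1 host.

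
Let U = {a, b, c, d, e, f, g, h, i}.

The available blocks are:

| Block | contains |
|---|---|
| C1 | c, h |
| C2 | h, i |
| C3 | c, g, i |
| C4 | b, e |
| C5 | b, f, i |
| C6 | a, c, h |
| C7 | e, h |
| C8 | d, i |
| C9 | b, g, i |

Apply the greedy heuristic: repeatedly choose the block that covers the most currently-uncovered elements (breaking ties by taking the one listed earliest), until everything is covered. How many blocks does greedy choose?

5

Greedy: pick C3 (covers 3 new) → pick C4 (covers 2 new) → pick C6 (covers 2 new) → pick C5 (covers 1 new) → pick C8 (covers 1 new). Total picks: 5.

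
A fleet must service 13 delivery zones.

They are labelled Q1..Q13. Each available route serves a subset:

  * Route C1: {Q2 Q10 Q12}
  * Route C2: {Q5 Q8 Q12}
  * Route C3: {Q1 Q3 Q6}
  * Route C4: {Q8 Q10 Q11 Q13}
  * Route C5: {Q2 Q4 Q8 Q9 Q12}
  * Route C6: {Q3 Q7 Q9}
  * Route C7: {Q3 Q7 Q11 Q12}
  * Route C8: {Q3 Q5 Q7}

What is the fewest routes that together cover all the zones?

4

C3 and C4 and C5 and C8 together: C3 ∪ C4 ∪ C5 ∪ C8 = {Q1, Q2, Q3, Q4, Q5, Q6, Q7, Q8, Q9, Q10, Q11, Q12, Q13} — every zone is covered.
Only C5 contains Q4, so C5 is forced; the remaining 8 zones need at least 3 more routes (each remaining route adds at most 3) — so at least 4 routes are needed, and 4 is optimal.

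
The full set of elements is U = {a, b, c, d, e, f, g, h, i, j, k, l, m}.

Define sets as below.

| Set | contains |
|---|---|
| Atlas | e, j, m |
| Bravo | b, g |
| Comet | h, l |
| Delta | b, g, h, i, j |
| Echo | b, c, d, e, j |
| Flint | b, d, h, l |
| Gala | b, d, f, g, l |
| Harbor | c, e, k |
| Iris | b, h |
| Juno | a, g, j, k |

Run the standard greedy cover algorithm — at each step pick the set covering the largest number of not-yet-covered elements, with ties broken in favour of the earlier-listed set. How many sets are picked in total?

5

Greedy: pick Delta (covers 5 new) → pick Echo (covers 3 new) → pick Gala (covers 2 new) → pick Juno (covers 2 new) → pick Atlas (covers 1 new). Total picks: 5.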